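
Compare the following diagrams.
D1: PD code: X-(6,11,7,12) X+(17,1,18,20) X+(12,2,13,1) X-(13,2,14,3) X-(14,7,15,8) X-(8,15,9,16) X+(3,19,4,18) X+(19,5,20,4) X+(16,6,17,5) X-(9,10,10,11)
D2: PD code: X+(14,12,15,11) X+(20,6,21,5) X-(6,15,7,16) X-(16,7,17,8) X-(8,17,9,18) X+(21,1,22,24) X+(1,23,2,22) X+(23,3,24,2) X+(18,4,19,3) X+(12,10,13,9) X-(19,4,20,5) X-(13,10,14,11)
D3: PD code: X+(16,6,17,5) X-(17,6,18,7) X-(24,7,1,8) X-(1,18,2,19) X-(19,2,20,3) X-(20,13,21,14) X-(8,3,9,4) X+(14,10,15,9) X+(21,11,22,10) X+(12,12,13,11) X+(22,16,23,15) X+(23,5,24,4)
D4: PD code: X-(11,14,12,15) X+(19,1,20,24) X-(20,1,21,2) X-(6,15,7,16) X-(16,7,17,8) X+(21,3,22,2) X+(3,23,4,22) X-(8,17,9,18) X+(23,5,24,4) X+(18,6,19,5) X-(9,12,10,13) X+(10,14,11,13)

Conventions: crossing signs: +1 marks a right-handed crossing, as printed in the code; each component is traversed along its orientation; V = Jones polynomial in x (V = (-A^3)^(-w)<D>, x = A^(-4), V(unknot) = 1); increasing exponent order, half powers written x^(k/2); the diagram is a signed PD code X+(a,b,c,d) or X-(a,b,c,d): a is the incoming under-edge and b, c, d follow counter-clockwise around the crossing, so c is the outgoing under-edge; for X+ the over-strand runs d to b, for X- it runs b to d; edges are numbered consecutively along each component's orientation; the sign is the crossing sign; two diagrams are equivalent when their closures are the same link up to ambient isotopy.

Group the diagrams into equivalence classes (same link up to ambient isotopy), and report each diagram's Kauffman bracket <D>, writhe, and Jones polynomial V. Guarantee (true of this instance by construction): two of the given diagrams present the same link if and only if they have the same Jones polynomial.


grouping into links: {D1, D2, D4} | {D3}
V(D1) = -x^-3 + x^-2 - x^-1 + 3 - x + x^2 - x^3  (w 0, c 10, <D> = -A^-12 + A^-8 - A^-4 + 3 - A^4 + A^8 - A^12)
V(D2) = -x^-3 + x^-2 - x^-1 + 3 - x + x^2 - x^3  [12 crossings, <D> = -A^-6 + A^-2 - A^2 + 3A^6 - A^10 + A^14 - A^18, w = +2]
V(D3) = 1  (w 0, c 12, <D> = 1)
V(D4) = -x^-3 + x^-2 - x^-1 + 3 - x + x^2 - x^3  [12 crossings, <D> = -A^-12 + A^-8 - A^-4 + 3 - A^4 + A^8 - A^12, w = 0]
why: comparing 4 Jones polynomials yields 2 groups


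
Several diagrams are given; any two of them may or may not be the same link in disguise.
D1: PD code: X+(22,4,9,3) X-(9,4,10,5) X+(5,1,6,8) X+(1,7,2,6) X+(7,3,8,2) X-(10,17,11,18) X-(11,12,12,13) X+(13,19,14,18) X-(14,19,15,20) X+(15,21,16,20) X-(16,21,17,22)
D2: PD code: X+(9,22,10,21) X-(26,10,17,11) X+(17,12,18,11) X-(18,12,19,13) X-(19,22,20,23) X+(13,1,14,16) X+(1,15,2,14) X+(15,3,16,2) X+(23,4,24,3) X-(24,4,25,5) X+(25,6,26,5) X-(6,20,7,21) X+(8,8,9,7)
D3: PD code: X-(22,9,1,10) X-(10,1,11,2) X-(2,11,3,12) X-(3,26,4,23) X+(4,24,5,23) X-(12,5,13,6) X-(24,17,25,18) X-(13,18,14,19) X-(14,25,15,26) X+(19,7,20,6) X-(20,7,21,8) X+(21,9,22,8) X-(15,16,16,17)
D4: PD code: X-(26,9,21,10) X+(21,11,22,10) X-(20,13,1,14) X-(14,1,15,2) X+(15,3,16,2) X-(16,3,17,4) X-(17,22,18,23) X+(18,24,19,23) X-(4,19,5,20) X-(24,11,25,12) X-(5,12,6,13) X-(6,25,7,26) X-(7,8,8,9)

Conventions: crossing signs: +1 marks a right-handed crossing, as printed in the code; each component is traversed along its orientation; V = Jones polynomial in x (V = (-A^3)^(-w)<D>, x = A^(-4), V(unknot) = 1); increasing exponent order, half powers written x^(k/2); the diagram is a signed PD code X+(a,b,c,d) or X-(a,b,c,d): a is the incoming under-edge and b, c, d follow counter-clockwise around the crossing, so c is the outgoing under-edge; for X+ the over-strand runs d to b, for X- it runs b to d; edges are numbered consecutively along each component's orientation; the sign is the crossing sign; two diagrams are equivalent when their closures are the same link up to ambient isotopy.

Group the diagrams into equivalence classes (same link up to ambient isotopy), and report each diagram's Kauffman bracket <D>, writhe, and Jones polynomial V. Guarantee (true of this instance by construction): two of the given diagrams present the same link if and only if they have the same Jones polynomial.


grouping into links: {D1, D2} | {D3, D4}
V(D1) = -x^(1/2) - x^(3/2) - x^(5/2) + x^(9/2)  (w +1, c 11, <D> = -A^-15 + A^-7 + A^-3 + A)
V(D2) = -x^(1/2) - x^(3/2) - x^(5/2) + x^(9/2)  [13 crossings, <D> = -A^-9 + A^-1 + A^3 + A^7, w = +3]
D3 (bracket A^-15 + 2A^-7 - A^-3 + A - A^5; 13 crossings at w = -7): V = x^(-13/2) - x^(-11/2) + x^(-9/2) - 2x^(-7/2) - x^(-3/2)
V(D4) = x^(-13/2) - x^(-11/2) + x^(-9/2) - 2x^(-7/2) - x^(-3/2)  (w -7, c 13, <D> = A^-15 + 2A^-7 - A^-3 + A - A^5)
why: comparing 4 Jones polynomials yields 2 groups


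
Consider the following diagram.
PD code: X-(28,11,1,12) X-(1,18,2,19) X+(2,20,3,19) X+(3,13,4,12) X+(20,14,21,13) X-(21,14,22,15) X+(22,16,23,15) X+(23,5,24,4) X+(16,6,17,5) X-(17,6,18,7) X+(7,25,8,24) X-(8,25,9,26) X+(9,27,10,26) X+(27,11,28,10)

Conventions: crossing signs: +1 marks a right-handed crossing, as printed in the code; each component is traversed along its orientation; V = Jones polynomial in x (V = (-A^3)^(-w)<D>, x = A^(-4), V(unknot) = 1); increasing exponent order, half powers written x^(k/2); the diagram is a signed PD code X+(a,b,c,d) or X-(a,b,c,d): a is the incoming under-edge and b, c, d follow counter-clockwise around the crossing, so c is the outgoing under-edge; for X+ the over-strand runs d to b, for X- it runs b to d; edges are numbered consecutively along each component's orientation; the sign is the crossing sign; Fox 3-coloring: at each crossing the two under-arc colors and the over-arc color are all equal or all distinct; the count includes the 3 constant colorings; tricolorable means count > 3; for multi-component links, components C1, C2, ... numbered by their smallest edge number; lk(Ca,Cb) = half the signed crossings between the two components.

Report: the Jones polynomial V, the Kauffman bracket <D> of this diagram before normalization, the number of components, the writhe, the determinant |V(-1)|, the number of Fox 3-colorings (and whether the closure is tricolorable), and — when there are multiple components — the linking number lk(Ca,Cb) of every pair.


Jones polynomial: V(x) = x + x^3 - x^4
<D> = -A^-4 + 1 + A^8; writhe +4
components 1, writhe +4 (14 crossings)
3-colorings: 9 of 3^14, det 3 — tricolorable
note: w = +4 shifts under R1 moves; the (-A^3)^(-4) factor cancels that in V


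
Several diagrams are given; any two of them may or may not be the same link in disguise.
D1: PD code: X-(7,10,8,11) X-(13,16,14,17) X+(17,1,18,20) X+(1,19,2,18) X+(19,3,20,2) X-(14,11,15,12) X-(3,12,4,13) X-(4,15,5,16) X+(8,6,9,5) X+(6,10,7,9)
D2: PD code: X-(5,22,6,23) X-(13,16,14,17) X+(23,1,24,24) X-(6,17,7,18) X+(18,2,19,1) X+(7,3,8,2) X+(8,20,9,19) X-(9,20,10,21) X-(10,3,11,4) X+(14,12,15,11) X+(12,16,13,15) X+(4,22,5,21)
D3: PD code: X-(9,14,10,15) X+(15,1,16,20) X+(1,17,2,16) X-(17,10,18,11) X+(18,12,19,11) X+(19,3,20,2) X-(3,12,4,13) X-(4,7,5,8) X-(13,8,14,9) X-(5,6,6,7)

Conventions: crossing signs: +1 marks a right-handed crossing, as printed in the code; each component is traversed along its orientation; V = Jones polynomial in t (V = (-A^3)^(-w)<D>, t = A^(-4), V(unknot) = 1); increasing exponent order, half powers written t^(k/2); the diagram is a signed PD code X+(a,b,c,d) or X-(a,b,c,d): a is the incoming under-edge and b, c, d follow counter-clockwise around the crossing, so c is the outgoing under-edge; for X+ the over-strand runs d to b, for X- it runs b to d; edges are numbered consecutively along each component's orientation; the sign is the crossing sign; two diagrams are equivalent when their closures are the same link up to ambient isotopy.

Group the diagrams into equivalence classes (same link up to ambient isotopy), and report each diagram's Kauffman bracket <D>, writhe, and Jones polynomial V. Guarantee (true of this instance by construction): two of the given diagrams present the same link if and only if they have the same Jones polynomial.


grouping into links: {D1, D3} | {D2}
V(D1) = -t^-3 + t^-2 - t^-1 + 3 - t + t^2 - t^3  (w 0, c 10, <D> = -A^-12 + A^-8 - A^-4 + 3 - A^4 + A^8 - A^12)
V(D2) = 1  (w +2, c 12, <D> = A^6)
V(D3) = -t^-3 + t^-2 - t^-1 + 3 - t + t^2 - t^3  (w -2, c 10, <D> = -A^-18 + A^-14 - A^-10 + 3A^-6 - A^-2 + A^2 - A^6)
key observation: V(t) takes 2 values over 3 diagrams, fixing the grouping


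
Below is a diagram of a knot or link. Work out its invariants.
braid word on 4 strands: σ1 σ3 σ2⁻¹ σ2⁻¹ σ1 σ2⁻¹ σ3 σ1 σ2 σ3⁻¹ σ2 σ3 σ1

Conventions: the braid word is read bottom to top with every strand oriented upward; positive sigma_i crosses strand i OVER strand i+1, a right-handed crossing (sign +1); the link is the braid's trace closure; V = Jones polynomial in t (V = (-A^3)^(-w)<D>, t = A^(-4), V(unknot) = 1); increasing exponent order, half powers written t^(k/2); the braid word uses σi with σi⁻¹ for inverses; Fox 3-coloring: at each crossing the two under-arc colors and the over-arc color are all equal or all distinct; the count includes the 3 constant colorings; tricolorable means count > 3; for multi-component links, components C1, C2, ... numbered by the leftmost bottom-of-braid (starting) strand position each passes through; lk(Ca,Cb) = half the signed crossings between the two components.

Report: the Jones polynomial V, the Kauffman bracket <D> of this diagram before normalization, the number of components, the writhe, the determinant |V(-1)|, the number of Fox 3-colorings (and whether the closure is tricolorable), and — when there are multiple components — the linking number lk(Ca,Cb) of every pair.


Jones polynomial: V(t) = t^-1 - 4 + 10t - 16t^2 + 22t^3 - 24t^4 + 24t^5 - 21t^6 + 15t^7 - 9t^8 + 4t^9 - t^10
<D> = A^-25 - 4A^-21 + 9A^-17 - 15A^-13 + 21A^-9 - 24A^-5 + 24A^-1 - 22A^3 + 16A^7 - 10A^11 + 4A^15 - A^19; writhe +5
components 1, writhe +5 (13 crossings)
3-colorings: 3 of 3^13, det 151 — not tricolorable
note: w = +5 shifts under R1 moves; the (-A^3)^(-5) factor cancels that in V


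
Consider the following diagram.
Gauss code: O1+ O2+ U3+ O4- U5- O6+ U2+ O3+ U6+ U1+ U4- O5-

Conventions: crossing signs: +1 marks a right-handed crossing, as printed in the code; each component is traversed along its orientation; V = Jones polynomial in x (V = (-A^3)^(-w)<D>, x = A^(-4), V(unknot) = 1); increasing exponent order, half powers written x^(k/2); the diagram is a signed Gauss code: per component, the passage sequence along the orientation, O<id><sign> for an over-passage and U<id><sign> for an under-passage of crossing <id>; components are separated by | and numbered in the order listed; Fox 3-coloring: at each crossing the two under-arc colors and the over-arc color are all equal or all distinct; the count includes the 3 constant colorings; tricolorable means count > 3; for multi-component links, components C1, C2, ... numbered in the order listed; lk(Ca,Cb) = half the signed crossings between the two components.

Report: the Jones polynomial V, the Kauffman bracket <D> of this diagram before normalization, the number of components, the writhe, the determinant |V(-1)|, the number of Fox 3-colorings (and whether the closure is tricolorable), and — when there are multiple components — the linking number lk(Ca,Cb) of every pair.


V = 1
<D> = A^6 (w = +2)
1 component over 6 crossings, w = +2
3 Fox colorings among 3^6, |V(-1)| = 1: not tricolorable
why: det 1 = |V(-1)|; not divisible by 3, so not tricolorable


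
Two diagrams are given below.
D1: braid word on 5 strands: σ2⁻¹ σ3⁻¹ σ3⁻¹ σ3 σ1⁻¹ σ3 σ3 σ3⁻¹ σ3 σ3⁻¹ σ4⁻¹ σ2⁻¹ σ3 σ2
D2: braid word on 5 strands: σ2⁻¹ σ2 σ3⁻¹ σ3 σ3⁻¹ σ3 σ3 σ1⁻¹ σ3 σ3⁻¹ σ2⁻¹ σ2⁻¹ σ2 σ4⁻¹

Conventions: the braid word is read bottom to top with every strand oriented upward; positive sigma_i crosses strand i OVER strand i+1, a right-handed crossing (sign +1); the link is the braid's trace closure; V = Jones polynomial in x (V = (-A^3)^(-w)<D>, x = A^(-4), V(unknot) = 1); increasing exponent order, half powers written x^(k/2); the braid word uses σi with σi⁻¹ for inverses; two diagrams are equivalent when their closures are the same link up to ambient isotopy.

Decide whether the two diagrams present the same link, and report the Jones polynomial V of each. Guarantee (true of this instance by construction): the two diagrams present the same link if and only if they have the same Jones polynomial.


equivalent: yes
V(D1) = 1  (w -2, c 14, <D> = A^-6)
D2 (bracket A^-6; 14 crossings at w = -2): V = 1
why: all 2 diagrams share one V(x), hence one class


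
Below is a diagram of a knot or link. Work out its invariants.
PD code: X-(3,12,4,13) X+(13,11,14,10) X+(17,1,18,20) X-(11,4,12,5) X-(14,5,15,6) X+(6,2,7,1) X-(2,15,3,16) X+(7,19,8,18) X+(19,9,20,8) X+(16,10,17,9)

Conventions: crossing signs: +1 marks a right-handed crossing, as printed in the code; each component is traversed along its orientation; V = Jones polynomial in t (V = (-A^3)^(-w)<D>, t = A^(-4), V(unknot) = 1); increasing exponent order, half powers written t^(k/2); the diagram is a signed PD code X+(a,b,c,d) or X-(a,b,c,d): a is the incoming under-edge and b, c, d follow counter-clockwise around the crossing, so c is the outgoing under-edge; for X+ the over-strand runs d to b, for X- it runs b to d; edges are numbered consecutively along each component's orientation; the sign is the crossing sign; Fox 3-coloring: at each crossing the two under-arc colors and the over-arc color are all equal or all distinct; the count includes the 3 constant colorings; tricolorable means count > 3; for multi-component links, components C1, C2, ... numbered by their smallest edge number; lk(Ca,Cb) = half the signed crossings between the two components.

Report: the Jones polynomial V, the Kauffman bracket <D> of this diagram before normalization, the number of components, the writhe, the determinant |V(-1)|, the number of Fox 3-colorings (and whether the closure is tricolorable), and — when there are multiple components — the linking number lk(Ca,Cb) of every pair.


V(t) = t^-3 - t^-2 + 2t^-1 - 3 + 3t - 3t^2 + 3t^3 - 2t^4 + t^5
bracket: A^-14 - 2A^-10 + 3A^-6 - 3A^-2 + 3A^2 - 3A^6 + 2A^10 - A^14 + A^18, w = +2
1 component, writhe +2, over 10 crossings
det 19, colorings 3 of 3^10 — not tricolorable
observation: the span of V is 8, forcing >= 8 crossings in any diagram


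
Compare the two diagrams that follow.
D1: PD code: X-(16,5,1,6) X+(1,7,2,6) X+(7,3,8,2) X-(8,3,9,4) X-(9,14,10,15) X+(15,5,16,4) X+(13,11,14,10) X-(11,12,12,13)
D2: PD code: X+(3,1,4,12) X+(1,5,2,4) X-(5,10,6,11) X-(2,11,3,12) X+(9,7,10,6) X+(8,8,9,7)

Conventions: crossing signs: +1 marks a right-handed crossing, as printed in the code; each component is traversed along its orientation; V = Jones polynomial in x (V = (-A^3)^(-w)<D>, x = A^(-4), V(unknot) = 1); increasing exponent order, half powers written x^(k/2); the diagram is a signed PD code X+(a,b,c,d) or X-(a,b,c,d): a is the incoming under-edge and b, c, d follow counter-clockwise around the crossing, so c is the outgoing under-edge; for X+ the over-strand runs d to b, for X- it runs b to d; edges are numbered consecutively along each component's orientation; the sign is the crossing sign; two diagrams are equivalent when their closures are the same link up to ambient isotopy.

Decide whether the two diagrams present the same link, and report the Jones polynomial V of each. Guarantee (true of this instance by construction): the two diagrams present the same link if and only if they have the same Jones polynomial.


equivalent: yes
V(D1) = 1  (w 0, c 8, <D> = 1)
D2 (bracket A^6; 6 crossings at w = +2): V = 1
why: all 2 diagrams share one V(x), hence one class


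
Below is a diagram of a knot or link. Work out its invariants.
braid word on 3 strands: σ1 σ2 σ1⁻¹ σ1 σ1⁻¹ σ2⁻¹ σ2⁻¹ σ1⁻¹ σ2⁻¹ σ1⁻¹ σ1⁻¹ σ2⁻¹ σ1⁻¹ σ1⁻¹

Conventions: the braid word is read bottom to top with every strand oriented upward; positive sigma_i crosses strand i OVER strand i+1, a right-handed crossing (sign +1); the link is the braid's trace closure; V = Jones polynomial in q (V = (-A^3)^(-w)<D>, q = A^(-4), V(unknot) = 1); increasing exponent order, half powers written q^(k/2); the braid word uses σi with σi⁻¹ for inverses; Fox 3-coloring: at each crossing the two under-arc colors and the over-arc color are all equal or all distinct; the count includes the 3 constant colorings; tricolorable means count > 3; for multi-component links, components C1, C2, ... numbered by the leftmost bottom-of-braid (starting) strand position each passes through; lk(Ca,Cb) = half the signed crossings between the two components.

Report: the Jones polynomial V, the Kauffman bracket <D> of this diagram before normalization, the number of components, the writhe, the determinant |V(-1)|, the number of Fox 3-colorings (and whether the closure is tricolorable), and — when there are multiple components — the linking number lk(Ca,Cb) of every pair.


V = -q^-8 + q^-5 + q^-3
<D> = A^-12 + A^-4 - A^8 (w = -8)
1 component over 14 crossings, w = -8
9 Fox colorings among 3^14, |V(-1)| = 3: tricolorable
why: the span of V is 5, forcing >= 5 crossings in any diagram


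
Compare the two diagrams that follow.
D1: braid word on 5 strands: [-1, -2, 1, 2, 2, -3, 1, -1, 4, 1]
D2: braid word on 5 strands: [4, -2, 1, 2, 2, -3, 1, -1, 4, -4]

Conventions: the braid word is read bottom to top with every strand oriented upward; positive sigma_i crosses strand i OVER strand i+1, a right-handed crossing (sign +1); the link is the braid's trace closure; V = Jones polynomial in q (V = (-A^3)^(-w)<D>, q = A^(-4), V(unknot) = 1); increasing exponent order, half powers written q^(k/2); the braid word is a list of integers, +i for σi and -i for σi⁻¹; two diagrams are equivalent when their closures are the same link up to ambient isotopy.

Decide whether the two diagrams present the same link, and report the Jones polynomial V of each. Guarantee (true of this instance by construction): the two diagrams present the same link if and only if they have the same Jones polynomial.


equivalent: yes
V(D1) = 1  (w +2, c 10, <D> = A^6)
V(D2) = 1  [10 crossings, <D> = A^6, w = +2]
key observation: one V(q) for all 2 diagrams — one class (guaranteed)


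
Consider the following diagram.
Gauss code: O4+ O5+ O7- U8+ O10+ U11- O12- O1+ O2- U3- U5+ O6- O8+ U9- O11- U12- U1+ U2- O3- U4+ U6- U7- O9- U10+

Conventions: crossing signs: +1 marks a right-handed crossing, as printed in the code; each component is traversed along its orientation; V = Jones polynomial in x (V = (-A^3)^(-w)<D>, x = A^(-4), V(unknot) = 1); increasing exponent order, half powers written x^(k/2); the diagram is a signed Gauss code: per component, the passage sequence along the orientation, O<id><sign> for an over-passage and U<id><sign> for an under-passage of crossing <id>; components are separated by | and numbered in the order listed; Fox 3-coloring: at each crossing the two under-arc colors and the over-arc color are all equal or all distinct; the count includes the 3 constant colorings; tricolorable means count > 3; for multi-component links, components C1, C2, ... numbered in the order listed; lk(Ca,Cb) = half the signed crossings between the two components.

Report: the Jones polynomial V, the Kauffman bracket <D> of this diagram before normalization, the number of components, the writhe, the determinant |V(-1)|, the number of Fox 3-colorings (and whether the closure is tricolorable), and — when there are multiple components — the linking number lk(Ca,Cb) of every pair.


Jones polynomial: V(x) = -x^-6 + 2x^-5 - 3x^-4 + 4x^-3 - 4x^-2 + 4x^-1 - 2 + 2x - x^2
<D> = -A^-14 + 2A^-10 - 2A^-6 + 4A^-2 - 4A^2 + 4A^6 - 3A^10 + 2A^14 - A^18; writhe -2
components 1, writhe -2 (12 crossings)
3-colorings: 3 of 3^12, det 23 — not tricolorable
note: det 23 = |V(-1)|; not divisible by 3, so not tricolorable


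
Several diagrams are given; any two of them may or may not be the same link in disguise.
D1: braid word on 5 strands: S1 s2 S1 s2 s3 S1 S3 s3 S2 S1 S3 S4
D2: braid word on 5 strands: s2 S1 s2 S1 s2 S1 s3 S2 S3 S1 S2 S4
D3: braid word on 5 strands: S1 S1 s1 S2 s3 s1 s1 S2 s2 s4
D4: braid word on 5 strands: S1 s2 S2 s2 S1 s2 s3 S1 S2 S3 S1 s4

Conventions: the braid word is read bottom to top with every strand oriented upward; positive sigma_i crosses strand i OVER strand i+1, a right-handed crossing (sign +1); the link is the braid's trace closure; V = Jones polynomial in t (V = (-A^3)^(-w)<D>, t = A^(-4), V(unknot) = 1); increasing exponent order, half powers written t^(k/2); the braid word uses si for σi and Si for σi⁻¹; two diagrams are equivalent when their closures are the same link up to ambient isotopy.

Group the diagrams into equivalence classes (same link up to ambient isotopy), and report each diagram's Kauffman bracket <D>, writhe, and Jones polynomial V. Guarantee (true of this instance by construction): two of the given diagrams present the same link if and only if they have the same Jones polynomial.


classes: {D1, D2, D4} | {D3}
V(D1) = t^-5 - 2t^-4 + 2t^-3 - 2t^-2 + 2t^-1 - 1 + t  [12 crossings, <D> = A^-16 - A^-12 + 2A^-8 - 2A^-4 + 2 - 2A^4 + A^8, w = -4]
V(D2) = t^-5 - 2t^-4 + 2t^-3 - 2t^-2 + 2t^-1 - 1 + t  (w -4, c 12, <D> = A^-16 - A^-12 + 2A^-8 - 2A^-4 + 2 - 2A^4 + A^8)
V(D3) = 1  [10 crossings, <D> = A^6, w = +2]
V(D4) = t^-5 - 2t^-4 + 2t^-3 - 2t^-2 + 2t^-1 - 1 + t  (w -2, c 12, <D> = A^-10 - A^-6 + 2A^-2 - 2A^2 + 2A^6 - 2A^10 + A^14)
note: V(t) takes 2 values over 4 diagrams, fixing the grouping


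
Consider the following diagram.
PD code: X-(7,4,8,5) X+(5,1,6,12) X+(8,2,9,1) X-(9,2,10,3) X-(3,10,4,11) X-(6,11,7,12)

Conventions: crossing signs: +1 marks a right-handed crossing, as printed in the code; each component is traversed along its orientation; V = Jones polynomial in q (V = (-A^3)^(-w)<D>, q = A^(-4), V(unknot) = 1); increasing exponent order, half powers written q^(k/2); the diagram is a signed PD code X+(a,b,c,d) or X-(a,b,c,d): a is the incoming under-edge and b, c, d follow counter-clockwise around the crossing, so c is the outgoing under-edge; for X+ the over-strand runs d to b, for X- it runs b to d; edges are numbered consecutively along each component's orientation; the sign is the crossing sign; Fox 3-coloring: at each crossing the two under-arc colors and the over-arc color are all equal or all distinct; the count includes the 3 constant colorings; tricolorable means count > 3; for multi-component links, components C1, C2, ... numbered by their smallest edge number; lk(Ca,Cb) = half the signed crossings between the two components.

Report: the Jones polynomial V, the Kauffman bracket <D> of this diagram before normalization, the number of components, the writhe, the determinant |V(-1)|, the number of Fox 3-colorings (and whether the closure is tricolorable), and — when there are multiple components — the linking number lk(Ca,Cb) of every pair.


V = 1
<D> = A^-6 (w = -2)
1 component over 6 crossings, w = -2
3 Fox colorings among 3^6, |V(-1)| = 1: not tricolorable
why: w = -2 (over 6 crossings) is diagram-only; (-A^3)^(2) removes it from V


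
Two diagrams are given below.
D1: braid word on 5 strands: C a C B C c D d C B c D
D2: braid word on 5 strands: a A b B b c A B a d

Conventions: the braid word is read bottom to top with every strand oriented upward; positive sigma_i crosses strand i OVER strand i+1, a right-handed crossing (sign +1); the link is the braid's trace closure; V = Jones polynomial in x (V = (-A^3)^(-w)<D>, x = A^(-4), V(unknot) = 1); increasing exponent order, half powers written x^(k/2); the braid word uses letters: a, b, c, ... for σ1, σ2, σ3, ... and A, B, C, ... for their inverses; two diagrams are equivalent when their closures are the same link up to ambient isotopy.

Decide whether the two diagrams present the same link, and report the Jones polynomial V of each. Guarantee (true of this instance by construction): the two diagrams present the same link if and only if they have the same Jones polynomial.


equivalent: no
V(D1) = -x^-4 + x^-3 + x^-1  (w -4, c 12, <D> = A^-8 + 1 - A^4)
V(D2) = 1  [10 crossings, <D> = A^6, w = +2]
key observation: 2 values of V(x) split the 2 diagrams


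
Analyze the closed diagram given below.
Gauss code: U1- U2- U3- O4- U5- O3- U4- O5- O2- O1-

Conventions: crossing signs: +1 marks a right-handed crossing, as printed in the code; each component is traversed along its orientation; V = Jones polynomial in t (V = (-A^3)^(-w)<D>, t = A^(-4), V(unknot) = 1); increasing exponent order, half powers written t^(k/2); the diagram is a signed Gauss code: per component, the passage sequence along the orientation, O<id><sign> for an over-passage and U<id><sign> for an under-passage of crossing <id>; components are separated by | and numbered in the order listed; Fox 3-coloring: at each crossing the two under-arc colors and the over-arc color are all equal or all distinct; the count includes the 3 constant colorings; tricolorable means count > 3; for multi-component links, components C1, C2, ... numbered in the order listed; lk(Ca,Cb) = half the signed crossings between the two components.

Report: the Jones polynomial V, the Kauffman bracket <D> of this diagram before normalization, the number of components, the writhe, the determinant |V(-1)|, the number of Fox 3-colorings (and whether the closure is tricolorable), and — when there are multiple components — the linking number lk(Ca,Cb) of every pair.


V = -t^-4 + t^-3 + t^-1
<D> = -A^-11 - A^-3 + A (w = -5)
1 component over 5 crossings, w = -5
9 Fox colorings among 3^5, |V(-1)| = 3: tricolorable
why: |V(-1)| = 3: so tricolorable, since 3 divides 3


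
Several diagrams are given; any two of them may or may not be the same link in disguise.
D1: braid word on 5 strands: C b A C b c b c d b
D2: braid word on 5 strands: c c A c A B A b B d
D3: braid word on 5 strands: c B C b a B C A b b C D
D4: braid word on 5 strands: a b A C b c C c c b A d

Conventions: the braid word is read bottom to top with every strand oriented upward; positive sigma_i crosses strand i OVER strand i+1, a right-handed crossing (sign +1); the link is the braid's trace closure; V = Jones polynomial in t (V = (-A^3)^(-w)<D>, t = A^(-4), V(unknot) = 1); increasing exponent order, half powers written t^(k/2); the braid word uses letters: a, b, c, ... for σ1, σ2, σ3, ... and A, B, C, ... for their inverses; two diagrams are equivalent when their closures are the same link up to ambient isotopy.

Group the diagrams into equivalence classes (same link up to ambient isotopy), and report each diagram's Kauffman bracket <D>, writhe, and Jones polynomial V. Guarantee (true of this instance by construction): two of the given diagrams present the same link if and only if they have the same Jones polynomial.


grouping into links: {D1, D4} | {D2} | {D3}
V(D1) = t - t^2 + 2t^3 - t^4 + t^5 - t^6  (w +4, c 10, <D> = -A^-12 + A^-8 - A^-4 + 2 - A^4 + A^8)
D2 (bracket -A^-12 + A^-8 - A^-4 + 3 - A^4 + A^8 - A^12; 10 crossings at w = 0): V = -t^-3 + t^-2 - t^-1 + 3 - t + t^2 - t^3
V(D3) = t^-2 - t^-1 + 1 - t + t^2  [12 crossings, <D> = A^-14 - A^-10 + A^-6 - A^-2 + A^2, w = -2]
V(D4) = t - t^2 + 2t^3 - t^4 + t^5 - t^6  [12 crossings, <D> = -A^-12 + A^-8 - A^-4 + 2 - A^4 + A^8, w = +4]
why: comparing 4 Jones polynomials yields 3 groups


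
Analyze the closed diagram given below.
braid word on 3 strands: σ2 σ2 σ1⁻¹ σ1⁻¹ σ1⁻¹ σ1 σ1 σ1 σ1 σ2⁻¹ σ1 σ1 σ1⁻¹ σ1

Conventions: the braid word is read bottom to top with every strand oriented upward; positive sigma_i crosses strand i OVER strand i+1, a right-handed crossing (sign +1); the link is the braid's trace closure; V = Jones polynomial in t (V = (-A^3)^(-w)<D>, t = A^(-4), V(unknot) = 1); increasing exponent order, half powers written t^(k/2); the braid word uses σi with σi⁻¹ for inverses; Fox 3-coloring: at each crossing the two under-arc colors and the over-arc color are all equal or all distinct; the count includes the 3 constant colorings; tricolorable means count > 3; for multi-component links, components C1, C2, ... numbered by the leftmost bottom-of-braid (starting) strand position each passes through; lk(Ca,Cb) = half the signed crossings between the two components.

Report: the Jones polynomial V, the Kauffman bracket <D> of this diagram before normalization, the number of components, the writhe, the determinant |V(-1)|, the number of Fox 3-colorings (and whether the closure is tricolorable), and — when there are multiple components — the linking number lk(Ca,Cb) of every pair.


V = t - t^2 + 2t^3 - t^4 + t^5 - t^6
<D> = -A^-12 + A^-8 - A^-4 + 2 - A^4 + A^8 (w = +4)
1 component over 14 crossings, w = +4
3 Fox colorings among 3^14, |V(-1)| = 7: not tricolorable
why: w = +4 shifts under R1 moves; the (-A^3)^(-4) factor cancels that in V


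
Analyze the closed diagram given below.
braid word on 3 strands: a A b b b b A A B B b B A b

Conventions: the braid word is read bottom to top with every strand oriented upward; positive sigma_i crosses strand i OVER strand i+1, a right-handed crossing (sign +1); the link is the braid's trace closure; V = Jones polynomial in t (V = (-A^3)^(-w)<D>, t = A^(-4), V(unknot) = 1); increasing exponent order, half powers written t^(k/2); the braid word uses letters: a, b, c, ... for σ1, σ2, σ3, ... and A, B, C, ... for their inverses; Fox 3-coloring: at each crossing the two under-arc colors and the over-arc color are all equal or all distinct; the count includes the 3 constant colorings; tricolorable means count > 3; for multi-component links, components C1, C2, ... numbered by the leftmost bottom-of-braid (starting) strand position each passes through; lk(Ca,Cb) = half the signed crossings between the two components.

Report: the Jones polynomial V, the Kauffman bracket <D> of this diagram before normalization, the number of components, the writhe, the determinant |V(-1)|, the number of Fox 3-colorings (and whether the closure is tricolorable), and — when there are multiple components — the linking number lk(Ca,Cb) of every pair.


V(t) = -t^-4 + t^-3 - t^-2 + 2t^-1 - 1 + 2t - t^2 + t^3 - t^4
bracket: -A^-16 + A^-12 - A^-8 + 2A^-4 - 1 + 2A^4 - A^8 + A^12 - A^16, w = 0
1 component, writhe 0, over 14 crossings
det 11, colorings 3 of 3^14 — not tricolorable
observation: palindromic: swapping t for 1/t fixes V


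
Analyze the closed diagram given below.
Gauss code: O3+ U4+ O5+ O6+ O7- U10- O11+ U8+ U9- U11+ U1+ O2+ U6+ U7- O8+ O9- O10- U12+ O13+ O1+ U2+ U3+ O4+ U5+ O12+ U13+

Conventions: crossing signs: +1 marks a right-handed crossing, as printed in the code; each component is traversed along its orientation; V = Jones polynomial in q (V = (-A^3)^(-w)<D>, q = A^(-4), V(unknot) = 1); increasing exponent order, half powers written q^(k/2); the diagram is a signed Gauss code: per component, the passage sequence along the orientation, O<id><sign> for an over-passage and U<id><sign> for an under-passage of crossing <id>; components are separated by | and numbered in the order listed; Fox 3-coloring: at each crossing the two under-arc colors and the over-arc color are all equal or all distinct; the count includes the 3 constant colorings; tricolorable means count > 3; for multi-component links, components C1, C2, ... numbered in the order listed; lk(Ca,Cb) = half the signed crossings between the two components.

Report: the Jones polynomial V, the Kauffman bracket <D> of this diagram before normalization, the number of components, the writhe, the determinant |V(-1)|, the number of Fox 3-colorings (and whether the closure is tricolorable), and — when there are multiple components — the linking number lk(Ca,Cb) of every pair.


Jones polynomial: V(q) = q^2 - q^3 + 3q^4 - 3q^5 + 3q^6 - 3q^7 + 2q^8 - q^9
<D> = A^-15 - 2A^-11 + 3A^-7 - 3A^-3 + 3A - 3A^5 + A^9 - A^13; writhe +7
components 1, writhe +7 (13 crossings)
3-colorings: 3 of 3^13, det 17 — not tricolorable
note: w = +7 shifts under R1 moves; the (-A^3)^(-7) factor cancels that in V


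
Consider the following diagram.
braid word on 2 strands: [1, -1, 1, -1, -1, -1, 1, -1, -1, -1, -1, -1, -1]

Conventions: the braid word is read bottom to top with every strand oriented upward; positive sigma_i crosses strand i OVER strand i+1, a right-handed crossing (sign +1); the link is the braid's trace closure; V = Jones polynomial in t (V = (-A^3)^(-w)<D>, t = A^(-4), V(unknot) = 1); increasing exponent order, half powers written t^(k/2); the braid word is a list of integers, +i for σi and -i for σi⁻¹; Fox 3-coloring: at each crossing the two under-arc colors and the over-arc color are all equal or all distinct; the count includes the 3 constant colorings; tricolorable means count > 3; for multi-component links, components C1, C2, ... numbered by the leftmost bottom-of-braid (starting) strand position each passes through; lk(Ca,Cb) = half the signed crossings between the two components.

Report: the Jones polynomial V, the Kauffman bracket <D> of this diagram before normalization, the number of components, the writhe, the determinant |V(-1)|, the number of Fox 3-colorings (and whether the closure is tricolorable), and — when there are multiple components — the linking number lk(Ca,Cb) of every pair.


V = -t^-10 + t^-9 - t^-8 + t^-7 - t^-6 + t^-5 + t^-3
<D> = -A^-9 - A^-1 + A^3 - A^7 + A^11 - A^15 + A^19 (w = -7)
1 component over 13 crossings, w = -7
3 Fox colorings among 3^13, |V(-1)| = 7: not tricolorable
why: the word shrinks to σ1⁻¹ σ1⁻¹ σ1⁻¹ σ1⁻¹ σ1⁻¹ σ1⁻¹ σ1⁻¹ after cancelling


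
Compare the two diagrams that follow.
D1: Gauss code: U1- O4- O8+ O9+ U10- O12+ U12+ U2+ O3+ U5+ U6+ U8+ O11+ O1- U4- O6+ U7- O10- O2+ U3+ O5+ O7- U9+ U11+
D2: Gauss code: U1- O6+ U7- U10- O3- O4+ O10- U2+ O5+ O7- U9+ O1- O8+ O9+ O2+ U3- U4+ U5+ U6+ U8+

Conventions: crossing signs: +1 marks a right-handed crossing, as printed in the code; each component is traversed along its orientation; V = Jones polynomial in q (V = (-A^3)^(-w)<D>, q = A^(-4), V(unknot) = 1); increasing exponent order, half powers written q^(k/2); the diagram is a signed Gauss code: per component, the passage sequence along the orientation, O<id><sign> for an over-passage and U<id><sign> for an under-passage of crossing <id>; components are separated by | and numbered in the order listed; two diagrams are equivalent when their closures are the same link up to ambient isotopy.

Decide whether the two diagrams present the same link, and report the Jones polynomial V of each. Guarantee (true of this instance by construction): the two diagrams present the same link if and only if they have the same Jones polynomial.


equivalent: yes
V(D1) = 1  (w +4, c 12, <D> = A^12)
V(D2) = 1  (w +2, c 10, <D> = A^6)
why: from 12 to 10 crossings by R-moves: one link, two diagrams


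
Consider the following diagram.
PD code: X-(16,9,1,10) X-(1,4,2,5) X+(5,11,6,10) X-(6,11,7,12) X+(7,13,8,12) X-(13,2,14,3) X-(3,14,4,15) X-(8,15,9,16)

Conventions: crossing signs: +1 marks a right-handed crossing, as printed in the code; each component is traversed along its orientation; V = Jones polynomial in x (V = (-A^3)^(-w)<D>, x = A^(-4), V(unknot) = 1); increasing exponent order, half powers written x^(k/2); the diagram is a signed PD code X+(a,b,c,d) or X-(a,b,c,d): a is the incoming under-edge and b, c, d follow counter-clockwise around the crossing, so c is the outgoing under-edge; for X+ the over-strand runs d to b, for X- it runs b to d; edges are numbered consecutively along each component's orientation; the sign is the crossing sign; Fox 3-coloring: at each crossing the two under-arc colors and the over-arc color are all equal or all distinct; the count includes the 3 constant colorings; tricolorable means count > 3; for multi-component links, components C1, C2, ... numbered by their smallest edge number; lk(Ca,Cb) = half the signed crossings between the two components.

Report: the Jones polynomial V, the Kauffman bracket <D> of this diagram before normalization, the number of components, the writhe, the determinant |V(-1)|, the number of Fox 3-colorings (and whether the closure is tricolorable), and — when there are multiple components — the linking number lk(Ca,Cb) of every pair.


V(x) = -x^-6 + x^-5 - x^-4 + 2x^-3 - x^-2 + x^-1
bracket: A^-8 - A^-4 + 2 - A^4 + A^8 - A^12, w = -4
1 component, writhe -4, over 8 crossings
det 7, colorings 3 of 3^8 — not tricolorable
observation: the span of V is 5, forcing >= 5 crossings in any diagram


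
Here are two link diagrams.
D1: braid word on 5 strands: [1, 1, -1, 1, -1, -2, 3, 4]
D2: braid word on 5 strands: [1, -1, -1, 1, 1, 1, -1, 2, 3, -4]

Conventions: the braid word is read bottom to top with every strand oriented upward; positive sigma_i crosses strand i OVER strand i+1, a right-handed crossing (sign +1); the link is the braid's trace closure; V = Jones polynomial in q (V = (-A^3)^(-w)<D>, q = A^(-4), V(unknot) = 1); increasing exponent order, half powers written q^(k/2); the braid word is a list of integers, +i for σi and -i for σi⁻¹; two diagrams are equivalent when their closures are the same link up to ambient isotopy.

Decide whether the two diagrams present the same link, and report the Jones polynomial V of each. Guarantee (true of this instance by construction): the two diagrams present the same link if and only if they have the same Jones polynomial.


same link: yes
V(D1) = 1  [8 crossings, <D> = A^6, w = +2]
V(D2) = 1  [10 crossings, <D> = A^6, w = +2]
insight: one V(q) for all 2 diagrams — one class (guaranteed)


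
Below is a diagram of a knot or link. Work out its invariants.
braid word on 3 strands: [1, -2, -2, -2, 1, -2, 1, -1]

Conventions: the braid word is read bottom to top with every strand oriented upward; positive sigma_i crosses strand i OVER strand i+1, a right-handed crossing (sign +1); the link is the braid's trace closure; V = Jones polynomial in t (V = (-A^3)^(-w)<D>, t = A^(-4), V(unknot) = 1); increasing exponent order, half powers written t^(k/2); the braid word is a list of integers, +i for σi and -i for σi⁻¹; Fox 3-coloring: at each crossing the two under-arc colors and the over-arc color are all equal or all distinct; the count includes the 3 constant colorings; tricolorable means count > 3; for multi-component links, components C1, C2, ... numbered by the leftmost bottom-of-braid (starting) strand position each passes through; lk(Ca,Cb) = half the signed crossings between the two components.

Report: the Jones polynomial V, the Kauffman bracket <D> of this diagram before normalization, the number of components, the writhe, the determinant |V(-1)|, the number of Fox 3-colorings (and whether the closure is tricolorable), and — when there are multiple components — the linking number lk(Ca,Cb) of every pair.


Jones polynomial: V(t) = t^-5 - 2t^-4 + 2t^-3 - 2t^-2 + 2t^-1 - 1 + t
<D> = A^-10 - A^-6 + 2A^-2 - 2A^2 + 2A^6 - 2A^10 + A^14; writhe -2
components 1, writhe -2 (8 crossings)
3-colorings: 3 of 3^8, det 11 — not tricolorable
note: the span of V is 6, forcing >= 6 crossings in any diagram


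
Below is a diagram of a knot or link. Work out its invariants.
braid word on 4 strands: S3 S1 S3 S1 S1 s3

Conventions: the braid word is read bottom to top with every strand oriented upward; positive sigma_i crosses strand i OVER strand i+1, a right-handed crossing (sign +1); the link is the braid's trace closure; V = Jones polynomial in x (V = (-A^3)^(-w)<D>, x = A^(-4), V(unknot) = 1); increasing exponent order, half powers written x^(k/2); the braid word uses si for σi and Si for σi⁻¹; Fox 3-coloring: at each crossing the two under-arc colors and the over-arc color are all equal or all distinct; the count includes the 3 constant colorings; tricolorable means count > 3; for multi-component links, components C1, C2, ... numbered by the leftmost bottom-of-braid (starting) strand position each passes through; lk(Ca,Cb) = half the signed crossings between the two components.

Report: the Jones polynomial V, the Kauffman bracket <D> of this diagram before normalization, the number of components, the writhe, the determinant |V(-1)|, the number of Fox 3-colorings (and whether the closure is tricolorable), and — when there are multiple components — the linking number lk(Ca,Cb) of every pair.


Jones polynomial: V(x) = x^(-9/2) - x^(-5/2) - x^(-3/2) - x^(-1/2)
<D> = -A^-10 - A^-6 - A^-2 + A^6; writhe -4
components 2, writhe -4 (6 crossings)
linking number lk(C1,C2) = 0
3-colorings: 27 of 3^6, det 0 — tricolorable
note: span 4 respects span(V) <= c + mu - 1 = 7 for this 2-component diagram
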